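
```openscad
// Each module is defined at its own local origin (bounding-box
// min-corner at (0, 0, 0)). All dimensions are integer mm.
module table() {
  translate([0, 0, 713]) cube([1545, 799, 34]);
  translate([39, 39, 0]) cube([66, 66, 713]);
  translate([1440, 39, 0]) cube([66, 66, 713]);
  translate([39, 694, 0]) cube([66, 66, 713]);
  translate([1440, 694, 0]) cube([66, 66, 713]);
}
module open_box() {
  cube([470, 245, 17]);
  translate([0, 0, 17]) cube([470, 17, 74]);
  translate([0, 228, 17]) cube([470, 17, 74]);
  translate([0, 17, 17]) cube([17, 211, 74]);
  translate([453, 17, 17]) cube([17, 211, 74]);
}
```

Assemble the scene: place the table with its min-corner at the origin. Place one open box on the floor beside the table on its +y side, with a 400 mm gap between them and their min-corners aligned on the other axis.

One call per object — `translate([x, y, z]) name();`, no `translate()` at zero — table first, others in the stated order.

table();
translate([0, 1199, 0]) open_box();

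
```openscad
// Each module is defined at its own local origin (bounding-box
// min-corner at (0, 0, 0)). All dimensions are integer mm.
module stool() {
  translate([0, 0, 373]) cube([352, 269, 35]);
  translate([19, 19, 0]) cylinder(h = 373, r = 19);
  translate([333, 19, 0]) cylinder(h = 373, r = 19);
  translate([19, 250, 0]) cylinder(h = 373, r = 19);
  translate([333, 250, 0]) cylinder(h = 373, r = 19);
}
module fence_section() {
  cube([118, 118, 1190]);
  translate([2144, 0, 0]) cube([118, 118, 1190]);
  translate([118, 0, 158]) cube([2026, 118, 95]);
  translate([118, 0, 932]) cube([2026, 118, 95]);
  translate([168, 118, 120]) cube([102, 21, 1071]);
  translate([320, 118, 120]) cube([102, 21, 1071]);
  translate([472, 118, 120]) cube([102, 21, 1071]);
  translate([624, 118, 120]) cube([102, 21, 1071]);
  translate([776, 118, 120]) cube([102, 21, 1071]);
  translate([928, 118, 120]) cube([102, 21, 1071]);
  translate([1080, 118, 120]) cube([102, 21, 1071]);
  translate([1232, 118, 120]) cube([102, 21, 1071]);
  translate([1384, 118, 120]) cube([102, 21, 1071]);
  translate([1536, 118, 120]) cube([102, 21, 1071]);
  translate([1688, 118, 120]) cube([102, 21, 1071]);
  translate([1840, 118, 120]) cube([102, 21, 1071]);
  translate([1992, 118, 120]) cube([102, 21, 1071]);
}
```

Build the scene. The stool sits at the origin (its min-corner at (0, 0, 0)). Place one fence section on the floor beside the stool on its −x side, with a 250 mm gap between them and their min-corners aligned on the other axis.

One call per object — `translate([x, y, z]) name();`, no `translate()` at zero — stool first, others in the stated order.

stool();
translate([-2512, 0, 0]) fence_section();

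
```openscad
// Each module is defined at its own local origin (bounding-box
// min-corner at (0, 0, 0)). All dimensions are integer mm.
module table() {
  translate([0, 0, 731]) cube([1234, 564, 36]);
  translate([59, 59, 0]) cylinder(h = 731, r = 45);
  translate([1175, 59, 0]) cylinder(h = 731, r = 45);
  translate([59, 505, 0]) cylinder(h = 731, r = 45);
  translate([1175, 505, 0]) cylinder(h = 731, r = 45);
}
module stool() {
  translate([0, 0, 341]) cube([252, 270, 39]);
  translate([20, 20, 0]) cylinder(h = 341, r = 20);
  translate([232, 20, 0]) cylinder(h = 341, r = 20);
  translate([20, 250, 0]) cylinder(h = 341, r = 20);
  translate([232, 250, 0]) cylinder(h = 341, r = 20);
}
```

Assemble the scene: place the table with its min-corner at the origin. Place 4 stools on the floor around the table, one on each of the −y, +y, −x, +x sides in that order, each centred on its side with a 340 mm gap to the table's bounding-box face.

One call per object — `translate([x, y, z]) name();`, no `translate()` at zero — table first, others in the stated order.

table();
translate([491, -610, 0]) stool();
translate([491, 904, 0]) stool();
translate([-592, 147, 0]) stool();
translate([1574, 147, 0]) stool();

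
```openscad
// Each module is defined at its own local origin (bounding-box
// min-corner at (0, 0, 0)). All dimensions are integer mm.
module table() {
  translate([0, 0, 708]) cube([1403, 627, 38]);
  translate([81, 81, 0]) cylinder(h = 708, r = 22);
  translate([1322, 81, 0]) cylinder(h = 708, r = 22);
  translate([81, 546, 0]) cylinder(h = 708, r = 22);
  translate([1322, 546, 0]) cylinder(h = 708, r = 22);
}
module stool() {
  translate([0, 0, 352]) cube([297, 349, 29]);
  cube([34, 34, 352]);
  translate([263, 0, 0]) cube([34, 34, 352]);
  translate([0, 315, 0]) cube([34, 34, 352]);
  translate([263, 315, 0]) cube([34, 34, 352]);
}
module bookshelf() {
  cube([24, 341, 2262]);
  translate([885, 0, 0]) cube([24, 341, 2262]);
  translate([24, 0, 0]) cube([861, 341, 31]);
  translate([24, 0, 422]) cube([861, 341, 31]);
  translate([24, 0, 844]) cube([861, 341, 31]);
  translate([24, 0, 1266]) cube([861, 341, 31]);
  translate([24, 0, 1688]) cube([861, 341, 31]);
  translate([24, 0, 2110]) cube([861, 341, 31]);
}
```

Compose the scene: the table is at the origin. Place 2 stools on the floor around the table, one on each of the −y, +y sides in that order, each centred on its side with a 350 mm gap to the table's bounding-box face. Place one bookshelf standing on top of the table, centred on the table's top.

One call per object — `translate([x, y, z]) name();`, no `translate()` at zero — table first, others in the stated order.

table();
translate([553, -699, 0]) stool();
translate([553, 977, 0]) stool();
translate([247, 143, 746]) bookshelf();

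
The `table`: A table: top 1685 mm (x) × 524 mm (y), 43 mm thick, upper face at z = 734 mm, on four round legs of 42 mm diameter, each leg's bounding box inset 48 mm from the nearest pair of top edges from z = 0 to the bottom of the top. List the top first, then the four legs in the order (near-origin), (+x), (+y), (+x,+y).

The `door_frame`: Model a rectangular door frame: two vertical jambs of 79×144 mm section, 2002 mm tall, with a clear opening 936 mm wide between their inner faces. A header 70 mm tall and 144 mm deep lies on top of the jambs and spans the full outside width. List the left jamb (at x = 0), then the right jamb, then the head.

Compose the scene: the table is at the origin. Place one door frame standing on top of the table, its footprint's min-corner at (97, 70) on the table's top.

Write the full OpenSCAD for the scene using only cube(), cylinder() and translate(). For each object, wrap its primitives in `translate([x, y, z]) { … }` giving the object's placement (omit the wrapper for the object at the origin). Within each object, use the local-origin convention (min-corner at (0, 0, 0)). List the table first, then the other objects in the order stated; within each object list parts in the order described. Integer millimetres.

translate([0, 0, 691]) cube([1685, 524, 43]);
translate([69, 69, 0]) cylinder(h = 691, r = 21);
translate([1616, 69, 0]) cylinder(h = 691, r = 21);
translate([69, 455, 0]) cylinder(h = 691, r = 21);
translate([1616, 455, 0]) cylinder(h = 691, r = 21);
translate([97, 70, 734]) {
  cube([79, 144, 2002]);
  translate([1015, 0, 0]) cube([79, 144, 2002]);
  translate([0, 0, 2002]) cube([1094, 144, 70]);
}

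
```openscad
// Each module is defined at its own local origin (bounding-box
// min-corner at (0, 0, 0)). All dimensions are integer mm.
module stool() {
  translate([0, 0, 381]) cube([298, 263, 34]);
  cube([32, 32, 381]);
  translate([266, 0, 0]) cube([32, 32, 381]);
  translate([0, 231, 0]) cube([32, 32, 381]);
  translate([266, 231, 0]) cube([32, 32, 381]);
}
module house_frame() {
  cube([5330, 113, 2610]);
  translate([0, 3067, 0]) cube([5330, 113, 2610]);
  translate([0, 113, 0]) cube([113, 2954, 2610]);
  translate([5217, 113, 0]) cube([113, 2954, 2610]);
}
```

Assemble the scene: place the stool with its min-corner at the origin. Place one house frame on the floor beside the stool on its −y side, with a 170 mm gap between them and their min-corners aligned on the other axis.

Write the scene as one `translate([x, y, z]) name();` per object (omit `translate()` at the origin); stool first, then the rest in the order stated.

stool();
translate([0, -3350, 0]) house_frame();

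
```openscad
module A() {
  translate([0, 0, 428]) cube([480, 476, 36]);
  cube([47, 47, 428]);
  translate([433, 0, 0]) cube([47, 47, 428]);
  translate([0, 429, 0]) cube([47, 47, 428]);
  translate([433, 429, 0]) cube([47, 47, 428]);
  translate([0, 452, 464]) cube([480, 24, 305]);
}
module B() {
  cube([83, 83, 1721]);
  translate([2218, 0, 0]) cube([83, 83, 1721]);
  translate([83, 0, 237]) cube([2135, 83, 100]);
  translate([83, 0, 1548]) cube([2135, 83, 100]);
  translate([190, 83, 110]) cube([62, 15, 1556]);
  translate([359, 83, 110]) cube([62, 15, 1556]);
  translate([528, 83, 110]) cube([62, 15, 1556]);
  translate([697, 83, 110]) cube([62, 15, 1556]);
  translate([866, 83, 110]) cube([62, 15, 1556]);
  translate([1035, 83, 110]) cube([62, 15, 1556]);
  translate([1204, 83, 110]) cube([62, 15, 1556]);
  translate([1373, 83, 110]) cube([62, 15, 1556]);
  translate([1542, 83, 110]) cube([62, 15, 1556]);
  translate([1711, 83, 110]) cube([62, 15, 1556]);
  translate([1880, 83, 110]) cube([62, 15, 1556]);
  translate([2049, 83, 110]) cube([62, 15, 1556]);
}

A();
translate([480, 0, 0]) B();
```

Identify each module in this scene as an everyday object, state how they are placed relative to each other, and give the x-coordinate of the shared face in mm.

The chair's +x face and the fence section's −x face are both at x = 480 mm.

A is a chair. B is a fence section. The fence section is against the chair's +x side, with their −y faces flush. The x-coordinate of the shared face is 480 mm.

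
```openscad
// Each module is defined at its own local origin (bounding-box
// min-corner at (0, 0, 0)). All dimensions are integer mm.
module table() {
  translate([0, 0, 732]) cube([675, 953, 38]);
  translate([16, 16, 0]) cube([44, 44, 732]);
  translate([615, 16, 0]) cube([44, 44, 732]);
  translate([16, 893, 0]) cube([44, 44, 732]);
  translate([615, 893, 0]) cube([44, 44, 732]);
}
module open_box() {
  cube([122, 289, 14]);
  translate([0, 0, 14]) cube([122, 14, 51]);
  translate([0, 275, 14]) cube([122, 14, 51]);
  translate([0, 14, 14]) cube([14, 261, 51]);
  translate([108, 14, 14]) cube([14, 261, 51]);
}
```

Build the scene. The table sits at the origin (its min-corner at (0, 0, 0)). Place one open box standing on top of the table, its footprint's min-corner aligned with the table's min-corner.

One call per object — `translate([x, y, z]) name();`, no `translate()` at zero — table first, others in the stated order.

table();
translate([0, 0, 770]) open_box();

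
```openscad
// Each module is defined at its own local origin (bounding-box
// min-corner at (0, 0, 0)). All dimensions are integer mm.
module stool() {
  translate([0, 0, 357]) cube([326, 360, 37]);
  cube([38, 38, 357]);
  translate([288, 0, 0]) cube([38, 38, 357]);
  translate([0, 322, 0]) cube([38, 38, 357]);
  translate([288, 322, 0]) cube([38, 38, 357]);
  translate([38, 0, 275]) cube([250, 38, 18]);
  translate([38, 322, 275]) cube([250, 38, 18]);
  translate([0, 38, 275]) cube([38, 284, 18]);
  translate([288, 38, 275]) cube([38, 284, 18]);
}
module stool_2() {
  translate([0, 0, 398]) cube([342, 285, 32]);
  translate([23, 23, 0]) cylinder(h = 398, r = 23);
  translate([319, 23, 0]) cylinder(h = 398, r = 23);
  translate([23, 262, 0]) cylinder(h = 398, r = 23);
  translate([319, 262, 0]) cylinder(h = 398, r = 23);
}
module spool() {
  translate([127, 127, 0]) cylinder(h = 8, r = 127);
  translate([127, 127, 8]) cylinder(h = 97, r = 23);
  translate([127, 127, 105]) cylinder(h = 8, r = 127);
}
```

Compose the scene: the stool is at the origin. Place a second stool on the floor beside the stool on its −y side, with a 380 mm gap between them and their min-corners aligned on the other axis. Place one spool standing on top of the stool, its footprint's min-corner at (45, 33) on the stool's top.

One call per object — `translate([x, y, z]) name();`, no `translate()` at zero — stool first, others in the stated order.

stool();
translate([0, -665, 0]) stool_2();
translate([45, 33, 394]) spool();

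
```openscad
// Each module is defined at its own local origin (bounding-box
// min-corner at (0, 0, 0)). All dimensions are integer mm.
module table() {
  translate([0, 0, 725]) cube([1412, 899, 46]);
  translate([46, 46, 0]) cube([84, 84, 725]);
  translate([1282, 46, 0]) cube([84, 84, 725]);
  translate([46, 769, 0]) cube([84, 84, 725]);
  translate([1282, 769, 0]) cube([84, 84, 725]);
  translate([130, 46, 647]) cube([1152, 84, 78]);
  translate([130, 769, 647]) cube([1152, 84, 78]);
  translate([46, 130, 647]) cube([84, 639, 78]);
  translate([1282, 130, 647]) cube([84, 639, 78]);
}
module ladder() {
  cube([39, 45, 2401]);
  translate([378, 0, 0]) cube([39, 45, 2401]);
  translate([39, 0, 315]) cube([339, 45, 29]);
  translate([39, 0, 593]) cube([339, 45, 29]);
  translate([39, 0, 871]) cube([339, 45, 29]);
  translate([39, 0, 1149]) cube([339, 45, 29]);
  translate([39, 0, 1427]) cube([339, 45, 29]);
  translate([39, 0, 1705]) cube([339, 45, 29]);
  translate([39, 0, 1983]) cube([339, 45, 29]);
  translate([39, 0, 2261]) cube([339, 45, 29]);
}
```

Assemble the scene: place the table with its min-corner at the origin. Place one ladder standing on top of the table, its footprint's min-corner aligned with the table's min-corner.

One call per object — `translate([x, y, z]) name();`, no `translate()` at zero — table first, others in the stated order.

table();
translate([0, 0, 771]) ladder();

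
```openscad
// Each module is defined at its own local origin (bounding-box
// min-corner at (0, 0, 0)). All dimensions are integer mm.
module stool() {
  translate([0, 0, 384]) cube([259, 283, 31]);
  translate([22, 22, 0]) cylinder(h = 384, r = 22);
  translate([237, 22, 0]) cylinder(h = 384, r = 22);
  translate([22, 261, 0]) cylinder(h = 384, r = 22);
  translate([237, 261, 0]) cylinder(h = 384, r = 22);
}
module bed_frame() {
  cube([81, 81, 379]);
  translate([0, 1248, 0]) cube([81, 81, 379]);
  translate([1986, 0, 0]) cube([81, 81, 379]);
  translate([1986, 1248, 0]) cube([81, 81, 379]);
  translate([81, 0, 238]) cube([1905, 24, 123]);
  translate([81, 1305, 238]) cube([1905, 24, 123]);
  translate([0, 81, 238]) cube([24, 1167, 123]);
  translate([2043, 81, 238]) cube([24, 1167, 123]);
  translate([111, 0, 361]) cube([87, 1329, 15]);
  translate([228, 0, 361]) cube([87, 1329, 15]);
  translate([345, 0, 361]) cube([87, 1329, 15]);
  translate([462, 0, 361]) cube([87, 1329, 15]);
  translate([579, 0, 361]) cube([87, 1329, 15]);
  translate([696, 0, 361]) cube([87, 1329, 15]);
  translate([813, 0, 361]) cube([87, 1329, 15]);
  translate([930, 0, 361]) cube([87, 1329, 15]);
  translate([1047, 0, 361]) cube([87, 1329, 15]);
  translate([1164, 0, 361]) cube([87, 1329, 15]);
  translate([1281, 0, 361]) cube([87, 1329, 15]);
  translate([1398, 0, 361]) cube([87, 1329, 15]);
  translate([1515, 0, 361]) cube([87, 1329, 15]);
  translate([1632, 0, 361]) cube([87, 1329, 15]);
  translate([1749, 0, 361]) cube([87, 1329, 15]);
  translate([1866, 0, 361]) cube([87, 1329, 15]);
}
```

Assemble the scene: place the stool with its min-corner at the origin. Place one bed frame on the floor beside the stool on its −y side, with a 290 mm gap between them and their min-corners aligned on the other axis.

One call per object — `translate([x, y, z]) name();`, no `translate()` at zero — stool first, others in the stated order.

stool();
translate([0, -1619, 0]) bed_frame();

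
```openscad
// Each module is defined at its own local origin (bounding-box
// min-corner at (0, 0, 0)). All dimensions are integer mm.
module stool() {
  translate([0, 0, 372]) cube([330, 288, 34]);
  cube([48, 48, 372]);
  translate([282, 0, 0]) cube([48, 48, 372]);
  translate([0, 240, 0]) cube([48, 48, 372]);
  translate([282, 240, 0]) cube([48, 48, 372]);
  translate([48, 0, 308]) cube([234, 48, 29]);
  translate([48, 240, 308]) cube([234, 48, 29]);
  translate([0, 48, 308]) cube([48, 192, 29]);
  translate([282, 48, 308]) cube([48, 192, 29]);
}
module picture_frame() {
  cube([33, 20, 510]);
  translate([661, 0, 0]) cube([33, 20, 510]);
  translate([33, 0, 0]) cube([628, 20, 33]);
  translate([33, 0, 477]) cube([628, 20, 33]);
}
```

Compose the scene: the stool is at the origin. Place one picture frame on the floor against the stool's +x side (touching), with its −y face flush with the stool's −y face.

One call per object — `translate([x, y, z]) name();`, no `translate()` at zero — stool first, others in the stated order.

stool();
translate([330, 0, 0]) picture_frame();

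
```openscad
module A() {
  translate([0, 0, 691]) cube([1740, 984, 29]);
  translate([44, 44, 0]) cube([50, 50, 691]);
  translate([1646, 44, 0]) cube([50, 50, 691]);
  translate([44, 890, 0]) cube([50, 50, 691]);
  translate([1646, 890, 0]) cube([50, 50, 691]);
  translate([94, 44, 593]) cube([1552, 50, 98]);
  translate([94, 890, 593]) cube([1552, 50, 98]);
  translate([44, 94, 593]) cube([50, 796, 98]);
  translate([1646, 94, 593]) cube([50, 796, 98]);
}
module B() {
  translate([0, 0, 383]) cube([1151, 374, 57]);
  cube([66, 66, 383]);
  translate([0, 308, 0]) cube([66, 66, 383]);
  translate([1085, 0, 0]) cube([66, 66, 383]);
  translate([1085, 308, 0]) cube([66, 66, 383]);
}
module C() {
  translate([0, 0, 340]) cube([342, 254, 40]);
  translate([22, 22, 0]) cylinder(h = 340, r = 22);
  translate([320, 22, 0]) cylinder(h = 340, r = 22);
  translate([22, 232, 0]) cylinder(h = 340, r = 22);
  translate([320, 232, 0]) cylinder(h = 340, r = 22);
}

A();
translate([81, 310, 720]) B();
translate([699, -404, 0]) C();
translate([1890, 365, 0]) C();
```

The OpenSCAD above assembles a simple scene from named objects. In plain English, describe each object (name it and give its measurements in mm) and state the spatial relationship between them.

A is a rectangular dining table. The top is 1740×984×29 mm with its upper surface at z = 720 mm. It stands on four 50×50 mm square legs, each inset 44 mm from the nearest pair of top edges, running from the floor to the underside of the top. Four apron rails, 50 mm thick and 98 mm tall, run between adjacent legs with their top edges flush with the underside of the top and their outer faces flush with the legs' outer faces.

B is a long wooden bench with a 1151 mm (x) × 374 mm (y) seat, 57 mm thick, its top surface 440 mm above the floor. Four 66 mm square legs at the seat corners, flush with the edges, run from z = 0 to the seat underside.

C is a four-legged stool. The seat is 342×254 mm, 40 mm thick, top at z = 380 mm. It stands on four round legs, each 44 mm in diameter, from z = 0 to the seat underside, each leg's axis is inset half a diameter from the nearest pair of seat edges (so the leg's bounding box is flush with the corner).

The bench is on top of the table. Two stools sit around the table at the −y, +x sides.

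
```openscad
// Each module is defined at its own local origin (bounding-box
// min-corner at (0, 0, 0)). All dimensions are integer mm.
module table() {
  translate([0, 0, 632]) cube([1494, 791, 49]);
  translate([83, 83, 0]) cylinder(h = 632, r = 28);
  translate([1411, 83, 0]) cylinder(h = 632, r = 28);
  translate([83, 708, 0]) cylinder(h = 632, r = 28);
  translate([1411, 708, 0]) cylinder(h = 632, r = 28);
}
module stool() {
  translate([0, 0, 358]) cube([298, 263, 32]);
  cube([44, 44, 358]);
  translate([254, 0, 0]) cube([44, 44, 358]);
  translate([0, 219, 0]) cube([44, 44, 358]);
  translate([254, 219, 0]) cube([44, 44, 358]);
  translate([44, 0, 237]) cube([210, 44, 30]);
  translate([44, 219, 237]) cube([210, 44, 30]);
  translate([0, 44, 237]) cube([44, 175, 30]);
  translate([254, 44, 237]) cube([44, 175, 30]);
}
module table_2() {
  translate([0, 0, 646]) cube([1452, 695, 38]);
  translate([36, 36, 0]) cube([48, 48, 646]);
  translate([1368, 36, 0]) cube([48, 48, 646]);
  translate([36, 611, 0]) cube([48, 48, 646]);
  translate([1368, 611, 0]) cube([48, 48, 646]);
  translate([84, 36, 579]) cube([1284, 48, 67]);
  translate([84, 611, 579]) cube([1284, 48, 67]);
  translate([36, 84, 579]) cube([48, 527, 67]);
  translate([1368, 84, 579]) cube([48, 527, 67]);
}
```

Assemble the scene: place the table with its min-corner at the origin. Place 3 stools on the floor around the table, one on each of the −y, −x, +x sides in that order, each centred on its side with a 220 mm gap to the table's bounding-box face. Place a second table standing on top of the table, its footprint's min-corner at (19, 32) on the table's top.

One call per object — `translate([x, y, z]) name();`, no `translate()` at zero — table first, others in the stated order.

table();
translate([598, -483, 0]) stool();
translate([-518, 264, 0]) stool();
translate([1714, 264, 0]) stool();
translate([19, 32, 681]) table_2();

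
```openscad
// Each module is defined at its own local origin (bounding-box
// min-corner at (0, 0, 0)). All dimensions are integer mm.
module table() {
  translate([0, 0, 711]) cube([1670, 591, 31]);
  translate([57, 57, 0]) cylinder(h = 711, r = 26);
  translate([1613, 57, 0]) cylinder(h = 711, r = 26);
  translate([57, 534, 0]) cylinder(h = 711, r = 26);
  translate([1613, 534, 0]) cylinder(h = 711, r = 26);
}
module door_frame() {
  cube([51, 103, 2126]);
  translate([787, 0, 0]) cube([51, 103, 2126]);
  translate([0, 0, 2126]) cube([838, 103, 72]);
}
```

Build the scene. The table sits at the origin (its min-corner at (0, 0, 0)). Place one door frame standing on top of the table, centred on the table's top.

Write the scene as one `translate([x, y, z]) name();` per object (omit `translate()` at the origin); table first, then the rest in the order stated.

table();
translate([416, 244, 742]) door_frame();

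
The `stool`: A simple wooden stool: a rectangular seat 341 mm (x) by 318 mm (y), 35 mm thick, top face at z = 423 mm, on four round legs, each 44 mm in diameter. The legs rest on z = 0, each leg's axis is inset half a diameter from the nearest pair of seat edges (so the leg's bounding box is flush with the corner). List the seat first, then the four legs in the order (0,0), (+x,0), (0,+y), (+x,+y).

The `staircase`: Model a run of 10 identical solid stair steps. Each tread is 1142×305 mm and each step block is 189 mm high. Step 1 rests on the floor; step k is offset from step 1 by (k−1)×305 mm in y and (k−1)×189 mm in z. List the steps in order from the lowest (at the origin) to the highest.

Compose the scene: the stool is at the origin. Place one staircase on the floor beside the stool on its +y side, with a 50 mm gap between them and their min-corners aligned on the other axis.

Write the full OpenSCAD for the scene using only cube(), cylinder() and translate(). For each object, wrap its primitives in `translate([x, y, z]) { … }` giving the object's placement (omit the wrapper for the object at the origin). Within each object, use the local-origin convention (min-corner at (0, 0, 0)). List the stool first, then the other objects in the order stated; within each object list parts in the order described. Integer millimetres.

translate([0, 0, 388]) cube([341, 318, 35]);
translate([22, 22, 0]) cylinder(h = 388, r = 22);
translate([319, 22, 0]) cylinder(h = 388, r = 22);
translate([22, 296, 0]) cylinder(h = 388, r = 22);
translate([319, 296, 0]) cylinder(h = 388, r = 22);
translate([0, 368, 0]) {
  cube([1142, 305, 189]);
  translate([0, 305, 189]) cube([1142, 305, 189]);
  translate([0, 610, 378]) cube([1142, 305, 189]);
  translate([0, 915, 567]) cube([1142, 305, 189]);
  translate([0, 1220, 756]) cube([1142, 305, 189]);
  translate([0, 1525, 945]) cube([1142, 305, 189]);
  translate([0, 1830, 1134]) cube([1142, 305, 189]);
  translate([0, 2135, 1323]) cube([1142, 305, 189]);
  translate([0, 2440, 1512]) cube([1142, 305, 189]);
  translate([0, 2745, 1701]) cube([1142, 305, 189]);
}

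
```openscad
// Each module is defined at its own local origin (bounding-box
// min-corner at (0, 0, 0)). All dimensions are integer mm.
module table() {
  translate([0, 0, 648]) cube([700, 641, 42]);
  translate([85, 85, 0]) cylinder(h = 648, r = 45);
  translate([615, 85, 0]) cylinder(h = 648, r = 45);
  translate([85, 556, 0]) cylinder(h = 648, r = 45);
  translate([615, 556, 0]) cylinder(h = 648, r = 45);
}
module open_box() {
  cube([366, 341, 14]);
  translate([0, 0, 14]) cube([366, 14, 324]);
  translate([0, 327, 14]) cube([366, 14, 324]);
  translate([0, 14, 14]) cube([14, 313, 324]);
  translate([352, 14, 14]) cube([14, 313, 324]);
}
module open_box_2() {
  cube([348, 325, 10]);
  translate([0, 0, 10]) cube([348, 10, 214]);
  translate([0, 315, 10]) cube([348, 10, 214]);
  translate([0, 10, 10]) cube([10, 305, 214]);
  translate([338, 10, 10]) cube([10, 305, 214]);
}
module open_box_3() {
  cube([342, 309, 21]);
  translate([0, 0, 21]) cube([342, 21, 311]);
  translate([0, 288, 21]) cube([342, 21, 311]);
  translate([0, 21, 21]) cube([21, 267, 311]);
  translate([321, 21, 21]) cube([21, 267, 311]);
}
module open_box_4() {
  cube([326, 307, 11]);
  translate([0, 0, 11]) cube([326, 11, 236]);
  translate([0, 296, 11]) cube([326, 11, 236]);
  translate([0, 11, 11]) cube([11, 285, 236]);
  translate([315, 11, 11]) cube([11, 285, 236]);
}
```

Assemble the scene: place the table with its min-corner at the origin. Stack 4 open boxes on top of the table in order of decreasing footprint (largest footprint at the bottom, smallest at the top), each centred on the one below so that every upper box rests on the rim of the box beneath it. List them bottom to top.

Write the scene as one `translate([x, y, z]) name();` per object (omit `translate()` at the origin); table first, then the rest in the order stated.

table();
translate([167, 150, 690]) open_box();
translate([176, 158, 1028]) open_box_2();
translate([179, 166, 1252]) open_box_3();
translate([187, 167, 1584]) open_box_4();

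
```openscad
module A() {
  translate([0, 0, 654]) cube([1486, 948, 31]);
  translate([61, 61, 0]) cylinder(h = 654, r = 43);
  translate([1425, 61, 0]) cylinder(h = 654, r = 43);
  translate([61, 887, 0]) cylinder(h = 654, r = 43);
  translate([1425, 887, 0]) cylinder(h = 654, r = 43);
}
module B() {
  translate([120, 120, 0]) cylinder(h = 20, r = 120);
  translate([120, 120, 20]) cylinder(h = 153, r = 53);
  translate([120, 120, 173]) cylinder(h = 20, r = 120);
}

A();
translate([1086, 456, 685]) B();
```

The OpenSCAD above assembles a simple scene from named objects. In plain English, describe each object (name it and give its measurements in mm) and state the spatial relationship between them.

A is a rectangular dining table. The top is 1486×948×31 mm with its upper surface at z = 685 mm. It stands on four round legs of 86 mm diameter, each leg's bounding box inset 18 mm from the nearest pair of top edges, running from the floor to the underside of the top.

B is a spool: two coaxial disc flanges of radius 120 mm and thickness 20 mm, joined by a core cylinder of radius 53 mm and height 153 mm. The lower flange rests on z = 0 and the three cylinders share a vertical axis.

The spool is on top of the table.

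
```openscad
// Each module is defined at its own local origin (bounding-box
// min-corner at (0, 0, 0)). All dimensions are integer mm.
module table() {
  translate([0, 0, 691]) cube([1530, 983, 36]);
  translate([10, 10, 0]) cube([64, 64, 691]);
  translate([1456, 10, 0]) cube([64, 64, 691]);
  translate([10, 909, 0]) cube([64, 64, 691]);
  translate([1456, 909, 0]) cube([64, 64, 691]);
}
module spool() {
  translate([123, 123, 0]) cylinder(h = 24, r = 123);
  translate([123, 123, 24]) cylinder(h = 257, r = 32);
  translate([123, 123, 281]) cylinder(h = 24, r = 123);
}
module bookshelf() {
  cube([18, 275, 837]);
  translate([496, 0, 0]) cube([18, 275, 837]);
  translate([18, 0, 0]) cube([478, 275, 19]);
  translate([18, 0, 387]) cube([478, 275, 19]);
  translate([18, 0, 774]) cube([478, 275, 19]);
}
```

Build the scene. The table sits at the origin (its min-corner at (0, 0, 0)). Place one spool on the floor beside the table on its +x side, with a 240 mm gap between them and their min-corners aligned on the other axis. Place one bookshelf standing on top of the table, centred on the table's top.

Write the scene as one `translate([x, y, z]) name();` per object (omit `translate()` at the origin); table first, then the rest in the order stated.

table();
translate([1770, 0, 0]) spool();
translate([508, 354, 727]) bookshelf();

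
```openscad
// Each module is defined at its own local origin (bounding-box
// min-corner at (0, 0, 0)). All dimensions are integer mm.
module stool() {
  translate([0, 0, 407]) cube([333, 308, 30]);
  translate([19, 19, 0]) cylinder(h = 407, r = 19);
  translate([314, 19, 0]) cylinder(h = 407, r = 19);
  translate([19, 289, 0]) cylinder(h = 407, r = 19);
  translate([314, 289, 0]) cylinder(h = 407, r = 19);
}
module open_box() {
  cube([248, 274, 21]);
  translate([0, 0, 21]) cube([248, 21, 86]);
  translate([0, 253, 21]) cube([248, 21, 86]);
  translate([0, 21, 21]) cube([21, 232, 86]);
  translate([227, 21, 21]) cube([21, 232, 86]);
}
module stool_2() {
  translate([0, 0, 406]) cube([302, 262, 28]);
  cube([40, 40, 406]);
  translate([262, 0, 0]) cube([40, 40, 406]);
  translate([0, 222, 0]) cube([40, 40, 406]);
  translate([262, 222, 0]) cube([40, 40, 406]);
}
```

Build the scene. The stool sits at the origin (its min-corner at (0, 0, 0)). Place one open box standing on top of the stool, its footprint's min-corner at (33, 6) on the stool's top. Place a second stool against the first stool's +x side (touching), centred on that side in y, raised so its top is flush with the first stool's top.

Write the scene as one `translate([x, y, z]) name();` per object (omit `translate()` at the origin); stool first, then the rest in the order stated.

stool();
translate([33, 6, 437]) open_box();
translate([333, 23, 3]) stool_2();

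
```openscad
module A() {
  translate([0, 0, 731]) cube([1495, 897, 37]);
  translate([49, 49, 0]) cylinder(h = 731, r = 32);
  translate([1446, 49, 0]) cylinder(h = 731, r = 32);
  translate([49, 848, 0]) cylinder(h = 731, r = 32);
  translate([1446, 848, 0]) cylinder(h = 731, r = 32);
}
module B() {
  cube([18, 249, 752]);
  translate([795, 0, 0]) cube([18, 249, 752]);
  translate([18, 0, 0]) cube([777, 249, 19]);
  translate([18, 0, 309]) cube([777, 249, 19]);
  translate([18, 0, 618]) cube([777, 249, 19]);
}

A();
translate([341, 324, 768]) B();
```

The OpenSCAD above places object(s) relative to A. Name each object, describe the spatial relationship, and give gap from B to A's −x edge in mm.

The bookshelf's min-x is at 341; the table's min-x is 0; gap = 341 mm.

A is a table. B is a bookshelf. The bookshelf is on top of the table, centred. The gap from the bookshelf to the table's −x edge is 341 mm.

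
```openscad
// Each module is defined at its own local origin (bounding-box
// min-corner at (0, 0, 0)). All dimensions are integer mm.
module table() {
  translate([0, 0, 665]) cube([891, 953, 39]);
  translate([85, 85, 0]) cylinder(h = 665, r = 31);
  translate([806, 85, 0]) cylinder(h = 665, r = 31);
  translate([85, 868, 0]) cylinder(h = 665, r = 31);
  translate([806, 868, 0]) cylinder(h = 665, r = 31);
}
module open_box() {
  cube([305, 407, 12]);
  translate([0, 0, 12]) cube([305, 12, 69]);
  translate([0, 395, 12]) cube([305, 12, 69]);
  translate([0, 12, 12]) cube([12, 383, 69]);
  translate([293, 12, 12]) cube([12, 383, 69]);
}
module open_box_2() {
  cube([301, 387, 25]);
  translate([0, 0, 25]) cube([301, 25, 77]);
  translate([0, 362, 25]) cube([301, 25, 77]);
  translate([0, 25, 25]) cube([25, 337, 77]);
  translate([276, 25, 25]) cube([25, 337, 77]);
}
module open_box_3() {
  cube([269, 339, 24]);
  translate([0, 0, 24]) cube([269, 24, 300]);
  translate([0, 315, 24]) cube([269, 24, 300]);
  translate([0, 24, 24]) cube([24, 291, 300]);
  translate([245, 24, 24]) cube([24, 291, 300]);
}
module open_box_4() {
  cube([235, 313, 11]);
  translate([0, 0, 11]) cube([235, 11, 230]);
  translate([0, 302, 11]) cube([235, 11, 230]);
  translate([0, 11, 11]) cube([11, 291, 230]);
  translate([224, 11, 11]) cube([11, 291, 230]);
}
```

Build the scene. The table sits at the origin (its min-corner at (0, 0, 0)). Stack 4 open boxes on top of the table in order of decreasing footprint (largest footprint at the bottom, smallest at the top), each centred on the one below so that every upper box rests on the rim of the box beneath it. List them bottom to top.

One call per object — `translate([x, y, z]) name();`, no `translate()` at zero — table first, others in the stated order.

table();
translate([293, 273, 704]) open_box();
translate([295, 283, 785]) open_box_2();
translate([311, 307, 887]) open_box_3();
translate([328, 320, 1211]) open_box_4();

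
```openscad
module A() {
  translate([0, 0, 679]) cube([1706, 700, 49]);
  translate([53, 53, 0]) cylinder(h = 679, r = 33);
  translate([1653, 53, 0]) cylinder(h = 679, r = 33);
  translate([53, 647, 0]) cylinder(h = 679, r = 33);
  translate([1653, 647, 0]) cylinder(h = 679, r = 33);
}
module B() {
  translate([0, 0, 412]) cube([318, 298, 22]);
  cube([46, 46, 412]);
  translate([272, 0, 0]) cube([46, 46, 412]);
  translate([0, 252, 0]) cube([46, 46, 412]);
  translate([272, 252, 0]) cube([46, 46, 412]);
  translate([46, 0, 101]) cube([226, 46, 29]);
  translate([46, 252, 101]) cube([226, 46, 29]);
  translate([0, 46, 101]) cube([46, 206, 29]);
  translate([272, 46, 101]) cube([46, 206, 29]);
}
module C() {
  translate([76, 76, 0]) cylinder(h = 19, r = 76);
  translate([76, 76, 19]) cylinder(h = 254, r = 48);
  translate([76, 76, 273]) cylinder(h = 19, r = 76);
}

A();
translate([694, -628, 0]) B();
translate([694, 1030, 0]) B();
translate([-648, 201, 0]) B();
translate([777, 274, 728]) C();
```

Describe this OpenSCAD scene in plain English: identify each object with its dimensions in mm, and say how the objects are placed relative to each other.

A is a table: top 1706 mm (x) × 700 mm (y), 49 mm thick, upper face at z = 728 mm, on four round legs of 66 mm diameter, each leg's bounding box inset 20 mm from the nearest pair of top edges, running from z = 0 to the bottom of the top.

B is a simple wooden stool: a rectangular seat 318 mm (x) by 298 mm (y), 22 mm thick, top face at z = 434 mm, on four square legs, each 46×46 mm in cross-section. The legs rest on z = 0, each flush with a corner of the seat. Four stretchers, 46 mm wide and 29 mm tall, connect adjacent legs with their undersides at z = 101 mm, each running between the inner faces of the legs it joins and aligned with the legs' outer faces on the other axis.

C is a spool: two coaxial disc flanges of radius 76 mm and thickness 19 mm, joined by a core cylinder of radius 48 mm and height 254 mm. The lower flange rests on z = 0 and the three cylinders share a vertical axis.

Three stools sit around the table at the −y, +y, −x sides. The spool is on top of the table, centred.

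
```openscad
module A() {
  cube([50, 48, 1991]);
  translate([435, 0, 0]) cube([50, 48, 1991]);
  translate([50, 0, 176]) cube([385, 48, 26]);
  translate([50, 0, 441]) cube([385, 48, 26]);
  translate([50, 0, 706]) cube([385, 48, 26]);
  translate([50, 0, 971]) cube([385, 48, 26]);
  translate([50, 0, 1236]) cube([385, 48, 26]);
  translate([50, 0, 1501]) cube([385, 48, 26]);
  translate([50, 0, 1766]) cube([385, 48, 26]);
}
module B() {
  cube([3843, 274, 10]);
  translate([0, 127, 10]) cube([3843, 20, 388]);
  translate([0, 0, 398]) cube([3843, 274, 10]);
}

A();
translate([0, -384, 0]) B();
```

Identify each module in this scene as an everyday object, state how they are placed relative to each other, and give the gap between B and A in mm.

A is a ladder. B is an I-beam. The I-beam is on the floor beside the ladder on its −y side. The gap between the I-beam and the ladder is 110 mm.

The I-beam's nearest face is 110 mm from the ladder's −y face.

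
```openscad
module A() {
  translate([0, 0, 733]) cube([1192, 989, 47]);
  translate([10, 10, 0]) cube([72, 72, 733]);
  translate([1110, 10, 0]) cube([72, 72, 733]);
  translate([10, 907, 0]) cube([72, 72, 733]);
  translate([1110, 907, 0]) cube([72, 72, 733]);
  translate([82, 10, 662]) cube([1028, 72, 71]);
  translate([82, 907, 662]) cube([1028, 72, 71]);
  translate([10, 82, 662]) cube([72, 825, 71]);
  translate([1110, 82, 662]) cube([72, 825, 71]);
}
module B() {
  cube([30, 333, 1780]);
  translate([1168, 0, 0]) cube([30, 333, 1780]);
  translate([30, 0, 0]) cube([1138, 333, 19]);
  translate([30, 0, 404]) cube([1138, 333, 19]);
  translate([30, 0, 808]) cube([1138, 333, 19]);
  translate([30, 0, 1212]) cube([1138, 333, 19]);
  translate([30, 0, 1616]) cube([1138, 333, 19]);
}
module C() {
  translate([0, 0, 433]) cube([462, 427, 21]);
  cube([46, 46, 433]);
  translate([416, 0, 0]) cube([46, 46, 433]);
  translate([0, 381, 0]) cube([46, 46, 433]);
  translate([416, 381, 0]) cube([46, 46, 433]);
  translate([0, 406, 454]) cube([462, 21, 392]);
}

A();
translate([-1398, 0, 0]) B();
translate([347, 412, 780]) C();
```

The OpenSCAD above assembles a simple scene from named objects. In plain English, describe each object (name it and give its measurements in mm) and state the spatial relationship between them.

A is a table: top 1192 mm (x) × 989 mm (y), 47 mm thick, upper face at z = 780 mm, on four 72×72 mm square legs, each inset 10 mm from the nearest pair of top edges, running from z = 0 to the bottom of the top. Four apron rails, 72 mm thick and 71 mm tall, run between adjacent legs with their top edges flush with the underside of the top and their outer faces flush with the legs' outer faces.

B is a bookshelf 1198 mm wide overall, 333 mm deep and 1780 mm tall. The two sides are 30 mm thick vertical panels. 5 horizontal shelves of 19 mm thickness span between the inner faces of the sides; the lowest shelf sits on the floor and shelves are stacked with a clear vertical gap of 385 mm between each pair.

C is a chair. The seat is a 462×427×21 mm slab with its top at z = 454 mm, on four 46×46 mm corner legs (flush with the seat edges, standing on z = 0). A flat backrest 21 mm thick, 392 mm tall, spans the full seat width and rises from the seat top along its +y edge, rear face flush with the rear of the seat.

The bookshelf is on the floor beside the table on its −x side. The chair is on top of the table.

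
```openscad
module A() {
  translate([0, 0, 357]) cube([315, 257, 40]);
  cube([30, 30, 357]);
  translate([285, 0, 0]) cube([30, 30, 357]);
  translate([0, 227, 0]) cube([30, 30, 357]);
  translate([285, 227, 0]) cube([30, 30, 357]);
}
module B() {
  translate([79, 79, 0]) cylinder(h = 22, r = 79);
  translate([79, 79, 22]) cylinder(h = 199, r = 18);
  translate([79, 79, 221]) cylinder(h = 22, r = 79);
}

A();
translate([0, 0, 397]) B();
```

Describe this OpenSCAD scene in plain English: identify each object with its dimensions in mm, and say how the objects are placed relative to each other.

A is a four-legged stool. The seat is a 315×257×40 mm slab whose top surface is at z = 397 mm; four square legs, each 30×30 mm in cross-section, run from the floor (z = 0) to the underside of the seat, each flush with a corner of the seat.

B is a spool: two coaxial disc flanges of radius 79 mm and thickness 22 mm, joined by a core cylinder of radius 18 mm and height 199 mm. The lower flange rests on z = 0 and the three cylinders share a vertical axis.

The spool is on top of the stool.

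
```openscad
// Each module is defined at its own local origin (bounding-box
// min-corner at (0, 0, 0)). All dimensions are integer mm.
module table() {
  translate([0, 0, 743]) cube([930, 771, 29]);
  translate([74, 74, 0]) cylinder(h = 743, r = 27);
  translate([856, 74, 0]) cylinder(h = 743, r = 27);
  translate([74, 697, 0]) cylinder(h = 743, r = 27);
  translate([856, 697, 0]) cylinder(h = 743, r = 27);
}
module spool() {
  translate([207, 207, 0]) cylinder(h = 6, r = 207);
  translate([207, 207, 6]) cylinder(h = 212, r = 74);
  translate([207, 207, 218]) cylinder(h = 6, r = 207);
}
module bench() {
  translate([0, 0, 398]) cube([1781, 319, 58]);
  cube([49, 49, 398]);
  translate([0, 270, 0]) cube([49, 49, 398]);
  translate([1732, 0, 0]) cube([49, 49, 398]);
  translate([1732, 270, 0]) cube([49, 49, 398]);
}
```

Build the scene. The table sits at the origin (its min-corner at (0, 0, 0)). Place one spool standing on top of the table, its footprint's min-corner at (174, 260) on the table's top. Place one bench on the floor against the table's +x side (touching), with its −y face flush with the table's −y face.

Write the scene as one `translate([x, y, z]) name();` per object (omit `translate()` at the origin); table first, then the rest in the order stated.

table();
translate([174, 260, 772]) spool();
translate([930, 0, 0]) bench();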